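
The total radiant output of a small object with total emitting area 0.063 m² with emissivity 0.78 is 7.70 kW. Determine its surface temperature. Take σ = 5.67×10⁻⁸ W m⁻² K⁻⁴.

From P = εσAT⁴, T = (P / εσA)^(1/4) = (7700 / (0.78 × 5.67×10⁻⁸ × 0.0630))^(1/4).
T = (2.76×10^12)^(1/4) = 1290 K.

T ≈ 1290 K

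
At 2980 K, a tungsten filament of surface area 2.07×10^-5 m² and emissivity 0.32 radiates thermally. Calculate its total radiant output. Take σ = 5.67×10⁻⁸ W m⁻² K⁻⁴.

Stefan–Boltzmann: P = εσAT⁴ = 0.32 × 5.67×10⁻⁸ × 2.07×10^-5 × (2980)⁴ = 0.32 × 5.67×10⁻⁸ × 2.07×10^-5 × 7.89×10^13.
P = 29.6 W.

P ≈ 29.6 W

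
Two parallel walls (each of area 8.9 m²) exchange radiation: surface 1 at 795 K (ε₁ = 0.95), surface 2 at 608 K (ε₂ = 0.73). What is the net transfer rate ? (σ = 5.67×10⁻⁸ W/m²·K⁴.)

For two large parallel gray plates, q = σ(T₁⁴ − T₂⁴) / (1/ε₁ + 1/ε₂ − 1).
1/ε₁ + 1/ε₂ − 1 = 1/0.95 + 1/0.73 − 1 = 1.422.
T₁⁴ − T₂⁴ = 3.99×10^11 − 1.37×10^11 = 2.63×10^11 K⁴.
q = 5.67×10⁻⁸ × 2.63×10^11 / 1.422 = 10500 W/m².
Q = q·A = 10500 × 8.9 = 93200 W.

Q ≈ 93200 W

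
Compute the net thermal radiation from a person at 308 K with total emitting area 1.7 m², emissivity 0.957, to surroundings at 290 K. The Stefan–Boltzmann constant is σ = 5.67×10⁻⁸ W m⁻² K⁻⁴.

Q = εσA(T⁴ − T_s⁴). T⁴ − T_s⁴ = (308)⁴ − (290)⁴ = 9.00×10^9 − 7.07×10^9 = 1.93×10^9 K⁴.
Q = 0.957 × 5.67×10⁻⁸ × 1.70 × 1.93×10^9 = 178 W.

Q ≈ 178 W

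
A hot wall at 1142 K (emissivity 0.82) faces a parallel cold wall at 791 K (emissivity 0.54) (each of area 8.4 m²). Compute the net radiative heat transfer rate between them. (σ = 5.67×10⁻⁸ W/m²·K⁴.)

Q ≈ 3.01×10^5 W

For two large parallel gray plates, q = σ(T₁⁴ − T₂⁴) / (1/ε₁ + 1/ε₂ − 1).
1/ε₁ + 1/ε₂ − 1 = 1/0.82 + 1/0.54 − 1 = 2.071.
T₁⁴ − T₂⁴ = 1.70×10^12 − 3.91×10^11 = 1.31×10^12 K⁴.
q = 5.67×10⁻⁸ × 1.31×10^12 / 2.071 = 35800 W/m².
Q = q·A = 35800 × 8.4 = 3.01×10^5 W.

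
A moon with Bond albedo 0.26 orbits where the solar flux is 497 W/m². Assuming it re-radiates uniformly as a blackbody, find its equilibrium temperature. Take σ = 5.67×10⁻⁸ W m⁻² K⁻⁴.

Power absorbed = (1−a)S·πR²; power emitted = 4πR²σT⁴. Equating and cancelling πR²:
T = ((1−a)S / 4σ)^(1/4) = (368 / (4 × 5.67×10⁻⁸))^(1/4) = (1.62×10^9)^(1/4).
T = 201 K.

T ≈ 201 K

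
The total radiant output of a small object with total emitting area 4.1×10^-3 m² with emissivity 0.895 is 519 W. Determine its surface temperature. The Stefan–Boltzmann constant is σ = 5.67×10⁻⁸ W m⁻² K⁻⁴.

T ≈ 1260 K

From P = εσAT⁴, T = (P / εσA)^(1/4) = (519 / (0.895 × 5.67×10⁻⁸ × 4.10×10^-3))^(1/4).
T = (2.49×10^12)^(1/4) = 1260 K.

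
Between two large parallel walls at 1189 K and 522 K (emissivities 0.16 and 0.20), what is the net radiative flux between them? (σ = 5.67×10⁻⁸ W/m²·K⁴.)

q ≈ 10600 W/m²

For two large parallel gray plates, q = σ(T₁⁴ − T₂⁴) / (1/ε₁ + 1/ε₂ − 1).
1/ε₁ + 1/ε₂ − 1 = 1/0.16 + 1/0.20 − 1 = 10.25.
T₁⁴ − T₂⁴ = 2.00×10^12 − 7.42×10^10 = 1.92×10^12 K⁴.
q = 5.67×10⁻⁸ × 1.92×10^12 / 10.25 = 10600 W/m².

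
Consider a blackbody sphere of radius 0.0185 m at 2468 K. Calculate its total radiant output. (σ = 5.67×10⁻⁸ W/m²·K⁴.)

P ≈ 9050 W

A = 4πr² = 4π × (0.0185)² = 4.30×10^-3 m².
P = σAT⁴ = 5.67×10⁻⁸ × 4.30×10^-3 × (2468)⁴ = 5.67×10⁻⁸ × 4.30×10^-3 × 3.71×10^13.
P = 9050 W.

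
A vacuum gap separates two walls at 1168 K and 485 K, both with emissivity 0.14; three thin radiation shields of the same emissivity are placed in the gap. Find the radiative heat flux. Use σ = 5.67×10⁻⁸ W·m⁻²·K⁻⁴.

Each of the 4 gaps contributes resistance (2/ε − 1) = 2/0.14 − 1 = 13.29; total = 53.14.
q = σ(T₁⁴ − T₂⁴) / 53.14 = 5.67×10⁻⁸ × 1.81×10^12 / 53.14 = 1930 W/m².

q ≈ 1930 W/m²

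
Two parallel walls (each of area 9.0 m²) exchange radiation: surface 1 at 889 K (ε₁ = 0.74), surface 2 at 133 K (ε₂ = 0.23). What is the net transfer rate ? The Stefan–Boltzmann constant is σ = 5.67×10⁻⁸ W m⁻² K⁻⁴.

For two large parallel gray plates, q = σ(T₁⁴ − T₂⁴) / (1/ε₁ + 1/ε₂ − 1).
1/ε₁ + 1/ε₂ − 1 = 1/0.74 + 1/0.23 − 1 = 4.699.
T₁⁴ − T₂⁴ = 6.25×10^11 − 3.13×10^8 = 6.24×10^11 K⁴.
q = 5.67×10⁻⁸ × 6.24×10^11 / 4.699 = 7530 W/m².
Q = q·A = 7530 × 9.0 = 67800 W.

Q ≈ 67800 W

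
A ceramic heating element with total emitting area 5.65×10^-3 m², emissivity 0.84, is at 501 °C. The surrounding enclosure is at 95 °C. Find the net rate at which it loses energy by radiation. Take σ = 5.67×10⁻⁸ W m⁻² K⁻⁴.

Q ≈ 91.6 W

Convert: 501 °C = 774 K; 95 °C = 368 K.
Q = εσA(T⁴ − T_s⁴). T⁴ − T_s⁴ = (774)⁴ − (368)⁴ = 3.59×10^11 − 1.83×10^10 = 3.41×10^11 K⁴.
Q = 0.84 × 5.67×10⁻⁸ × 5.65×10^-3 × 3.41×10^11 = 91.6 W.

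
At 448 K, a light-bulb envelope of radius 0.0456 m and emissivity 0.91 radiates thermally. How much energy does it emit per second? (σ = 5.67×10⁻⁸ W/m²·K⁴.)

A = 4πr² = 4π × (0.0456)² = 0.0261 m².
P = εσAT⁴ = 0.91 × 5.67×10⁻⁸ × 0.0261 × (448)⁴ = 0.91 × 5.67×10⁻⁸ × 0.0261 × 4.03×10^10.
P = 54.3 W.

P ≈ 54.3 W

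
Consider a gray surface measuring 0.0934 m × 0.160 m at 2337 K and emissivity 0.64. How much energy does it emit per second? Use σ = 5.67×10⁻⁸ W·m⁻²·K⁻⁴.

P ≈ 16200 W

A = 0.0934 × 0.160 = 0.0149 m².
P = εσAT⁴ = 0.64 × 5.67×10⁻⁸ × 0.0149 × (2337)⁴ = 0.64 × 5.67×10⁻⁸ × 0.0149 × 2.98×10^13.
P = 16200 W.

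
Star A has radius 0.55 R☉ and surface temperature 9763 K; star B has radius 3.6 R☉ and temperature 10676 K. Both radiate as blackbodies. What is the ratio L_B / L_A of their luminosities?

L = 4πR²σT⁴ ∝ R²T⁴, so L_B/L_A = (3.6/0.55)² × (10676/9763)⁴ = 42.8 × 1.43 = 61.3.

L_B/L_A ≈ 61.3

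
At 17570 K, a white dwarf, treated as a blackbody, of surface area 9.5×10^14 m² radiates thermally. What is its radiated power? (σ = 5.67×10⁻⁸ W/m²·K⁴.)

P = σAT⁴ = 5.67×10⁻⁸ × 9.50×10^14 × (17570)⁴ = 5.67×10⁻⁸ × 9.50×10^14 × 9.53×10^16.
P = 5.13×10^24 W.

P ≈ 5.13×10^24 W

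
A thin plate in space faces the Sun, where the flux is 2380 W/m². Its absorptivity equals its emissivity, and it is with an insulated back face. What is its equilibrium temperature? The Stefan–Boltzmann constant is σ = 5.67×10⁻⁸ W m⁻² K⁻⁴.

T ≈ 453 K

Absorbed flux αS = emitted flux εσT⁴ (one radiating face); with α = ε, T = (S/σ)^(1/4).
T = (2380 / 5.67×10⁻⁸)^(1/4) = (4.20×10^10)^(1/4).
T = 453 K.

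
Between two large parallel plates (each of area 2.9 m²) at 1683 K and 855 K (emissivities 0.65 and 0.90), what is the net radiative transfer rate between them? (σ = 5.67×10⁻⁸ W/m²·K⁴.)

For two large parallel gray plates, q = σ(T₁⁴ − T₂⁴) / (1/ε₁ + 1/ε₂ − 1).
1/ε₁ + 1/ε₂ − 1 = 1/0.65 + 1/0.90 − 1 = 1.650.
T₁⁴ − T₂⁴ = 8.02×10^12 − 5.34×10^11 = 7.49×10^12 K⁴.
q = 5.67×10⁻⁸ × 7.49×10^12 / 1.650 = 2.57×10^5 W/m².
Q = q·A = 2.57×10^5 × 2.9 = 7.46×10^5 W.

Q ≈ 7.46×10^5 W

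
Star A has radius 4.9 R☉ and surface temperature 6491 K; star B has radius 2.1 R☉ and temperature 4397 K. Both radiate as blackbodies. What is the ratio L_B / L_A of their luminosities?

L = 4πR²σT⁴ ∝ R²T⁴, so L_B/L_A = (2.1/4.9)² × (4397/6491)⁴ = 0.184 × 0.211 = 0.0387.

L_B/L_A ≈ 0.0387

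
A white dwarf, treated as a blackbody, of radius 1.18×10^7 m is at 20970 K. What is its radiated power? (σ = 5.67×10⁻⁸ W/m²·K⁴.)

P ≈ 1.92×10^25 W

A = 4πr² = 4π × (1.18×10^7)² = 1.75×10^15 m².
P = σAT⁴ = 5.67×10⁻⁸ × 1.75×10^15 × (20970)⁴ = 5.67×10⁻⁸ × 1.75×10^15 × 1.93×10^17.
P = 1.92×10^25 W.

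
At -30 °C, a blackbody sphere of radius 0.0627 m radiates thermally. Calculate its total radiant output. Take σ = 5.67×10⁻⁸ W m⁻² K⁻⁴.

P ≈ 9.77 W

A = 4πr² = 4π × (0.0627)² = 0.0494 m².
-30 °C = 243 K.
P = σAT⁴ = 5.67×10⁻⁸ × 0.0494 × (243)⁴ = 5.67×10⁻⁸ × 0.0494 × 3.49×10^9.
P = 9.77 W.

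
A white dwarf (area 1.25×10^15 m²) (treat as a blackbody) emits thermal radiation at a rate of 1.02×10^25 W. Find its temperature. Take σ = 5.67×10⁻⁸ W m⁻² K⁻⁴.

From P = σAT⁴, T = (P / σA)^(1/4) = (1.02×10^25 / (5.67×10⁻⁸ × 1.25×10^15))^(1/4).
T = (1.44×10^17)^(1/4) = 19500 K.

T ≈ 19500 K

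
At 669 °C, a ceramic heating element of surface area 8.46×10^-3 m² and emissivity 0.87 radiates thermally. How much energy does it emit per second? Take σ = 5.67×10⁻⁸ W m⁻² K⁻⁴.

P ≈ 329 W

669 °C = 942 K.
Stefan–Boltzmann: P = εσAT⁴ = 0.87 × 5.67×10⁻⁸ × 8.46×10^-3 × (942)⁴ = 0.87 × 5.67×10⁻⁸ × 8.46×10^-3 × 7.87×10^11.
P = 329 W.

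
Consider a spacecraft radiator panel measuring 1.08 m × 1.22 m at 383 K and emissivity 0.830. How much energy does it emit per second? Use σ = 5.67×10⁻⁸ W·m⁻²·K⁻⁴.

P ≈ 1330 W

A = 1.08 × 1.22 = 1.32 m².
Stefan–Boltzmann: P = εσAT⁴ = 0.830 × 5.67×10⁻⁸ × 1.32 × (383)⁴ = 0.830 × 5.67×10⁻⁸ × 1.32 × 2.15×10^10.
P = 1330 W.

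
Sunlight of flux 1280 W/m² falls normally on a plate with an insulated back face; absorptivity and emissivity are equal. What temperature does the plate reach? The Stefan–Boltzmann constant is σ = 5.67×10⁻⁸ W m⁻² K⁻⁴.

T ≈ 388 K

Absorbed flux αS = emitted flux εσT⁴ (one radiating face); with α = ε, T = (S/σ)^(1/4).
T = (1280 / 5.67×10⁻⁸)^(1/4) = (2.26×10^10)^(1/4).
T = 388 K.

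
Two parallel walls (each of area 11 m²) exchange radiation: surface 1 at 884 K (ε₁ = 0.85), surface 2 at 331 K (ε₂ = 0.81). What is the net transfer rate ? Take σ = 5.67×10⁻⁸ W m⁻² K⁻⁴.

For two large parallel gray plates, q = σ(T₁⁴ − T₂⁴) / (1/ε₁ + 1/ε₂ − 1).
1/ε₁ + 1/ε₂ − 1 = 1/0.85 + 1/0.81 − 1 = 1.411.
T₁⁴ − T₂⁴ = 6.11×10^11 − 1.20×10^10 = 5.99×10^11 K⁴.
q = 5.67×10⁻⁸ × 5.99×10^11 / 1.411 = 24100 W/m².
Q = q·A = 24100 × 11 = 2.65×10^5 W.

Q ≈ 2.65×10^5 W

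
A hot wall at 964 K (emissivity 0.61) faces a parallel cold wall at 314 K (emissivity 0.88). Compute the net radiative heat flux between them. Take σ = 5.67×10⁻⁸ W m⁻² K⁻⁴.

For two large parallel gray plates, q = σ(T₁⁴ − T₂⁴) / (1/ε₁ + 1/ε₂ − 1).
1/ε₁ + 1/ε₂ − 1 = 1/0.61 + 1/0.88 − 1 = 1.776.
T₁⁴ − T₂⁴ = 8.64×10^11 − 9.72×10^9 = 8.54×10^11 K⁴.
q = 5.67×10⁻⁸ × 8.54×10^11 / 1.776 = 27300 W/m².

q ≈ 27300 W/m²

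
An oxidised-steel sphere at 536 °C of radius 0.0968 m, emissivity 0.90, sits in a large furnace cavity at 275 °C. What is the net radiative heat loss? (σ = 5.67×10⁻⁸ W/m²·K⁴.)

A = 4πr² = 4π × (0.0968)² = 0.118 m².
Convert: 536 °C = 809 K; 275 °C = 548 K.
Q = εσA(T⁴ − T_s⁴). T⁴ − T_s⁴ = (809)⁴ − (548)⁴ = 4.28×10^11 − 9.02×10^10 = 3.38×10^11 K⁴.
Q = 0.90 × 5.67×10⁻⁸ × 0.118 × 3.38×10^11 = 2030 W.

Q ≈ 2030 W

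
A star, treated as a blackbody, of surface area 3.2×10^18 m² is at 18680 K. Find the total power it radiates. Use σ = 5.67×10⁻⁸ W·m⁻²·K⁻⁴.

P = σAT⁴ = 5.67×10⁻⁸ × 3.20×10^18 × (18680)⁴ = 5.67×10⁻⁸ × 3.20×10^18 × 1.22×10^17.
P = 2.21×10^28 W.

P ≈ 2.21×10^28 W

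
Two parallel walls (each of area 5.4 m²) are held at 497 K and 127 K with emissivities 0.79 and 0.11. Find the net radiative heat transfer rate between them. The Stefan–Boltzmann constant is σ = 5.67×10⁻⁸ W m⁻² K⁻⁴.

Q ≈ 1990 W

For two large parallel gray plates, q = σ(T₁⁴ − T₂⁴) / (1/ε₁ + 1/ε₂ − 1).
1/ε₁ + 1/ε₂ − 1 = 1/0.79 + 1/0.11 − 1 = 9.357.
T₁⁴ − T₂⁴ = 6.10×10^10 − 2.60×10^8 = 6.08×10^10 K⁴.
q = 5.67×10⁻⁸ × 6.08×10^10 / 9.357 = 368 W/m².
Q = q·A = 368 × 5.4 = 1990 W.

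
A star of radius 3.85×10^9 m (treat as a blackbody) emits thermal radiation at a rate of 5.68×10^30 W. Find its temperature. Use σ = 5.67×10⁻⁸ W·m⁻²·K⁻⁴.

A = 4πr² = 4π × (3.85×10^9)² = 1.86×10^20 m².
From P = σAT⁴, T = (P / σA)^(1/4) = (5.68×10^30 / (5.67×10⁻⁸ × 1.86×10^20))^(1/4).
T = (5.38×10^17)^(1/4) = 27100 K.

T ≈ 27100 K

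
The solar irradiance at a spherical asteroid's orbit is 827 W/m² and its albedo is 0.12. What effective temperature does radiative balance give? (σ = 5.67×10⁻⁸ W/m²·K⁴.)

T ≈ 238 K

Power absorbed = (1−a)S·πR²; power emitted = 4πR²σT⁴. Equating and cancelling πR²:
T = ((1−a)S / 4σ)^(1/4) = (728 / (4 × 5.67×10⁻⁸))^(1/4) = (3.21×10^9)^(1/4).
T = 238 K.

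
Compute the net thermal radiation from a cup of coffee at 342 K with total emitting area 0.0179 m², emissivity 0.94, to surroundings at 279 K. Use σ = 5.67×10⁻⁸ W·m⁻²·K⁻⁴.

Q ≈ 7.27 W

Q = εσA(T⁴ − T_s⁴). T⁴ − T_s⁴ = (342)⁴ − (279)⁴ = 1.37×10^10 − 6.06×10^9 = 7.62×10^9 K⁴.
Q = 0.94 × 5.67×10⁻⁸ × 0.0179 × 7.62×10^9 = 7.27 W.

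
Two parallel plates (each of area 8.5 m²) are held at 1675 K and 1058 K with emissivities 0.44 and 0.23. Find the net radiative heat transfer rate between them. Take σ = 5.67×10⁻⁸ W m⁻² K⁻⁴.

Q ≈ 5.68×10^5 W

For two large parallel gray plates, q = σ(T₁⁴ − T₂⁴) / (1/ε₁ + 1/ε₂ − 1).
1/ε₁ + 1/ε₂ − 1 = 1/0.44 + 1/0.23 − 1 = 5.621.
T₁⁴ − T₂⁴ = 7.87×10^12 − 1.25×10^12 = 6.62×10^12 K⁴.
q = 5.67×10⁻⁸ × 6.62×10^12 / 5.621 = 66800 W/m².
Q = q·A = 66800 × 8.5 = 5.68×10^5 W.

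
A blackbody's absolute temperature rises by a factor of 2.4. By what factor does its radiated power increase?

factor ≈ 33.2

P ∝ T⁴, so the power scales as (2.4)⁴ = 33.2.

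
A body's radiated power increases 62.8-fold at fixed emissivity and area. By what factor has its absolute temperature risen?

factor ≈ 2.82

P ∝ T⁴ ⇒ T ∝ P^(1/4), so T scales by (62.8)^(1/4) = 2.82.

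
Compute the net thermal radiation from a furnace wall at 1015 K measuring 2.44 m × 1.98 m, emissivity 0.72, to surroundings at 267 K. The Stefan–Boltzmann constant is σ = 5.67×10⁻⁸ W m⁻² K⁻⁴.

Q ≈ 2.08×10^5 W

A = 2.44 × 1.98 = 4.83 m².
Q = εσA(T⁴ − T_s⁴). T⁴ − T_s⁴ = (1015)⁴ − (267)⁴ = 1.06×10^12 − 5.08×10^9 = 1.06×10^12 K⁴.
Q = 0.72 × 5.67×10⁻⁸ × 4.83 × 1.06×10^12 = 2.08×10^5 W.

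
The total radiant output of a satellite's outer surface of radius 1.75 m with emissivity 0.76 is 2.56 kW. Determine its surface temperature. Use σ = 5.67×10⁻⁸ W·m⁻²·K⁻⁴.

A = 4πr² = 4π × (1.75)² = 38.5 m².
From P = εσAT⁴, T = (P / εσA)^(1/4) = (2560 / (0.76 × 5.67×10⁻⁸ × 38.5))^(1/4).
T = (1.54×10^9)^(1/4) = 198 K.

T ≈ 198 K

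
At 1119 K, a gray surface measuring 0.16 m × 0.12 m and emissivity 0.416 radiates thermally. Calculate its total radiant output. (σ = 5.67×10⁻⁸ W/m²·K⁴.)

A = 0.16 × 0.12 = 0.0192 m².
P = εσAT⁴ = 0.416 × 5.67×10⁻⁸ × 0.0192 × (1119)⁴ = 0.416 × 5.67×10⁻⁸ × 0.0192 × 1.57×10^12.
P = 710 W.

P ≈ 710 W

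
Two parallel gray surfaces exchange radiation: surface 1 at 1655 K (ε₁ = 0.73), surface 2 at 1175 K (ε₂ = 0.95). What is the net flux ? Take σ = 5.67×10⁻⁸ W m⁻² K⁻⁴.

For two large parallel gray plates, q = σ(T₁⁴ − T₂⁴) / (1/ε₁ + 1/ε₂ − 1).
1/ε₁ + 1/ε₂ − 1 = 1/0.73 + 1/0.95 − 1 = 1.422.
T₁⁴ − T₂⁴ = 7.50×10^12 − 1.91×10^12 = 5.60×10^12 K⁴.
q = 5.67×10⁻⁸ × 5.60×10^12 / 1.422 = 2.23×10^5 W/m².

q ≈ 2.23×10^5 W/m²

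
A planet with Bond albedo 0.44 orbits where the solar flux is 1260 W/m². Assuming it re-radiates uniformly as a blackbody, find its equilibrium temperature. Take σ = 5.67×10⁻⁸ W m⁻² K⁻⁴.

Power absorbed = (1−a)S·πR²; power emitted = 4πR²σT⁴. Equating and cancelling πR²:
T = ((1−a)S / 4σ)^(1/4) = (706 / (4 × 5.67×10⁻⁸))^(1/4) = (3.11×10^9)^(1/4).
T = 236 K.

T ≈ 236 K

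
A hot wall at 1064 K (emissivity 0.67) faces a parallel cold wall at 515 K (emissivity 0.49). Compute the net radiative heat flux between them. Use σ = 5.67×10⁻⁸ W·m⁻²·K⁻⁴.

q ≈ 27100 W/m²

For two large parallel gray plates, q = σ(T₁⁴ − T₂⁴) / (1/ε₁ + 1/ε₂ − 1).
1/ε₁ + 1/ε₂ − 1 = 1/0.67 + 1/0.49 − 1 = 2.533.
T₁⁴ − T₂⁴ = 1.28×10^12 − 7.03×10^10 = 1.21×10^12 K⁴.
q = 5.67×10⁻⁸ × 1.21×10^12 / 2.533 = 27100 W/m².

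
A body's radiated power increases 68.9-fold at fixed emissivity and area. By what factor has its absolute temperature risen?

factor ≈ 2.88

P ∝ T⁴ ⇒ T ∝ P^(1/4), so T scales by (68.9)^(1/4) = 2.88.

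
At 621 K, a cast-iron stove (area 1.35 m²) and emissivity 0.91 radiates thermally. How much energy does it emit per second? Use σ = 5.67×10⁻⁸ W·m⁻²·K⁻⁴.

P ≈ 10400 W

P = εσAT⁴ = 0.91 × 5.67×10⁻⁸ × 1.35 × (621)⁴ = 0.91 × 5.67×10⁻⁸ × 1.35 × 1.49×10^11.
P = 10400 W.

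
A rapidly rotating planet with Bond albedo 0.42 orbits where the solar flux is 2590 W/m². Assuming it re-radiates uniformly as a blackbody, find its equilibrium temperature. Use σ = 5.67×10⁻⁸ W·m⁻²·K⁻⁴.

T ≈ 285 K

Power absorbed = (1−a)S·πR²; power emitted = 4πR²σT⁴. Equating and cancelling πR²:
T = ((1−a)S / 4σ)^(1/4) = (1500 / (4 × 5.67×10⁻⁸))^(1/4) = (6.62×10^9)^(1/4).
T = 285 K.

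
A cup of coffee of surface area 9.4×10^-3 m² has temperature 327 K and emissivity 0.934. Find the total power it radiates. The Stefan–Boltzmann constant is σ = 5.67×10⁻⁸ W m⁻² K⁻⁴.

P ≈ 5.69 W

Stefan–Boltzmann: P = εσAT⁴ = 0.934 × 5.67×10⁻⁸ × 9.40×10^-3 × (327)⁴ = 0.934 × 5.67×10⁻⁸ × 9.40×10^-3 × 1.14×10^10.
P = 5.69 W.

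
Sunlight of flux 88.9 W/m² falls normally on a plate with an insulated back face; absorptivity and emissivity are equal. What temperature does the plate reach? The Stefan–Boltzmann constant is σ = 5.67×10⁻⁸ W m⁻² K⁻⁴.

Absorbed flux αS = emitted flux εσT⁴ (one radiating face); with α = ε, T = (S/σ)^(1/4).
T = (88.9 / 5.67×10⁻⁸)^(1/4) = (1.57×10^9)^(1/4).
T = 199 K.

T ≈ 199 K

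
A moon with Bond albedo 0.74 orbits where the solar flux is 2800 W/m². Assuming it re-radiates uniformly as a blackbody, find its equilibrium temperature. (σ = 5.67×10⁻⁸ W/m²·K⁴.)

Power absorbed = (1−a)S·πR²; power emitted = 4πR²σT⁴. Equating and cancelling πR²:
T = ((1−a)S / 4σ)^(1/4) = (728 / (4 × 5.67×10⁻⁸))^(1/4) = (3.21×10^9)^(1/4).
T = 238 K.

T ≈ 238 K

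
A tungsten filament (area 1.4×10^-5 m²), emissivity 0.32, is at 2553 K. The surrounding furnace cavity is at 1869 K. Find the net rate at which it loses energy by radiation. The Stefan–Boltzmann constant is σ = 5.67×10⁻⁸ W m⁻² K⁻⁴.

Q = εσA(T⁴ − T_s⁴). T⁴ − T_s⁴ = (2553)⁴ − (1869)⁴ = 4.25×10^13 − 1.22×10^13 = 3.03×10^13 K⁴.
Q = 0.32 × 5.67×10⁻⁸ × 1.40×10^-5 × 3.03×10^13 = 7.69 W.

Q ≈ 7.69 W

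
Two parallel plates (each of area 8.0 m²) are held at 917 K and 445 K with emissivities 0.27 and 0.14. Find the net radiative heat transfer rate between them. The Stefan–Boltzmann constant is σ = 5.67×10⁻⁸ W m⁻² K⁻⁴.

Q ≈ 30800 W

For two large parallel gray plates, q = σ(T₁⁴ − T₂⁴) / (1/ε₁ + 1/ε₂ − 1).
1/ε₁ + 1/ε₂ − 1 = 1/0.27 + 1/0.14 − 1 = 9.847.
T₁⁴ − T₂⁴ = 7.07×10^11 − 3.92×10^10 = 6.68×10^11 K⁴.
q = 5.67×10⁻⁸ × 6.68×10^11 / 9.847 = 3850 W/m².
Q = q·A = 3850 × 8.0 = 30800 W.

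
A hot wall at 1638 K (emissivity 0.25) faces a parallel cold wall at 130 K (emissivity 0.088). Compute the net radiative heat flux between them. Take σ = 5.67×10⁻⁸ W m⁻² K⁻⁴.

q ≈ 28400 W/m²

For two large parallel gray plates, q = σ(T₁⁴ − T₂⁴) / (1/ε₁ + 1/ε₂ − 1).
1/ε₁ + 1/ε₂ − 1 = 1/0.25 + 1/0.088 − 1 = 14.36.
T₁⁴ − T₂⁴ = 7.20×10^12 − 2.86×10^8 = 7.20×10^12 K⁴.
q = 5.67×10⁻⁸ × 7.20×10^12 / 14.36 = 28400 W/m².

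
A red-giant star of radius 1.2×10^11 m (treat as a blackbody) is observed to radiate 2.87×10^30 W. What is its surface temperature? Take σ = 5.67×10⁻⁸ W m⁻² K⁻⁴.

T ≈ 4090 K

A = 4πr² = 4π × (1.2×10^11)² = 1.81×10^23 m².
From P = σAT⁴, T = (P / σA)^(1/4) = (2.87×10^30 / (5.67×10⁻⁸ × 1.81×10^23))^(1/4).
T = (2.80×10^14)^(1/4) = 4090 K.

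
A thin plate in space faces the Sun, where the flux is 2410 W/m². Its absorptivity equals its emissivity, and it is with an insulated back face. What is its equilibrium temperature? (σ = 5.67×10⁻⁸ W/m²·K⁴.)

Absorbed flux αS = emitted flux εσT⁴ (one radiating face); with α = ε, T = (S/σ)^(1/4).
T = (2410 / 5.67×10⁻⁸)^(1/4) = (4.25×10^10)^(1/4).
T = 454 K.

T ≈ 454 K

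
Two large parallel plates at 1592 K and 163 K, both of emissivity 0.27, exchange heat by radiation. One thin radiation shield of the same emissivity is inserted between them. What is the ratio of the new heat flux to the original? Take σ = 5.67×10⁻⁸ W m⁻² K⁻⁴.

ratio ≈ 0.500

With N identical shields there are N+1 = 2 gaps in series, each with the same radiative resistance, so the flux falls to 1/(N+1) of its unshielded value.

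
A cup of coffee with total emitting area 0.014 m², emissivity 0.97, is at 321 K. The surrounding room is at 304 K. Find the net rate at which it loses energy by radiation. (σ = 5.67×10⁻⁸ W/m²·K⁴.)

Q ≈ 1.60 W

Q = εσA(T⁴ − T_s⁴). T⁴ − T_s⁴ = (321)⁴ − (304)⁴ = 1.06×10^10 − 8.54×10^9 = 2.08×10^9 K⁴.
Q = 0.97 × 5.67×10⁻⁸ × 0.0140 × 2.08×10^9 = 1.60 W.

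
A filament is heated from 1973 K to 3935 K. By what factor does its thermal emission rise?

ratio ≈ 15.8

P ∝ T⁴, so the ratio is (3935/1973)⁴ = (1.994)⁴ = 15.8.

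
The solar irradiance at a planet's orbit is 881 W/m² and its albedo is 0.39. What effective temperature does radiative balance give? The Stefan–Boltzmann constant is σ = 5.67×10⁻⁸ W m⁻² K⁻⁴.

T ≈ 221 K

Power absorbed = (1−a)S·πR²; power emitted = 4πR²σT⁴. Equating and cancelling πR²:
T = ((1−a)S / 4σ)^(1/4) = (537 / (4 × 5.67×10⁻⁸))^(1/4) = (2.37×10^9)^(1/4).
T = 221 K.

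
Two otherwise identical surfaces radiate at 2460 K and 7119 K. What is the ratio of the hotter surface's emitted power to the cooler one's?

P ∝ T⁴, so the ratio is (7119/2460)⁴ = (2.894)⁴ = 70.1.

ratio ≈ 70.1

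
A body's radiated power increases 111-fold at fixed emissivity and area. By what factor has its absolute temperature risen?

P ∝ T⁴ ⇒ T ∝ P^(1/4), so T scales by (111)^(1/4) = 3.25.

factor ≈ 3.25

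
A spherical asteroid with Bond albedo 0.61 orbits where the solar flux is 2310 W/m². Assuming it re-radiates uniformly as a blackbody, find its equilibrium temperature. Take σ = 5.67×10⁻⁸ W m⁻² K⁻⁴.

T ≈ 251 K

Power absorbed = (1−a)S·πR²; power emitted = 4πR²σT⁴. Equating and cancelling πR²:
T = ((1−a)S / 4σ)^(1/4) = (901 / (4 × 5.67×10⁻⁸))^(1/4) = (3.97×10^9)^(1/4).
T = 251 K.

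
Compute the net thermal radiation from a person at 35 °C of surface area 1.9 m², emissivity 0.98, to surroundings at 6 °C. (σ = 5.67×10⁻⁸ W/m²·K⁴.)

Convert: 35 °C = 308 K; 6 °C = 279 K.
Q = εσA(T⁴ − T_s⁴). T⁴ − T_s⁴ = (308)⁴ − (279)⁴ = 9.00×10^9 − 6.06×10^9 = 2.94×10^9 K⁴.
Q = 0.98 × 5.67×10⁻⁸ × 1.90 × 2.94×10^9 = 310 W.

Q ≈ 310 W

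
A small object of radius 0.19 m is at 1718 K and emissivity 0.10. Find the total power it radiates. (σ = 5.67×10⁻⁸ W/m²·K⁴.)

P ≈ 22400 W

A = 4πr² = 4π × (0.19)² = 0.454 m².
P = εσAT⁴ = 0.10 × 5.67×10⁻⁸ × 0.454 × (1718)⁴ = 0.10 × 5.67×10⁻⁸ × 0.454 × 8.71×10^12.
P = 22400 W.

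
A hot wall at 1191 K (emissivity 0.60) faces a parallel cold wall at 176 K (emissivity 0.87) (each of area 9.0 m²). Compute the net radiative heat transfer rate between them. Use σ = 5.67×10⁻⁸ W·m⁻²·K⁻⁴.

For two large parallel gray plates, q = σ(T₁⁴ − T₂⁴) / (1/ε₁ + 1/ε₂ − 1).
1/ε₁ + 1/ε₂ − 1 = 1/0.60 + 1/0.87 − 1 = 1.816.
T₁⁴ − T₂⁴ = 2.01×10^12 − 9.60×10^8 = 2.01×10^12 K⁴.
q = 5.67×10⁻⁸ × 2.01×10^12 / 1.816 = 62800 W/m².
Q = q·A = 62800 × 9.0 = 5.65×10^5 W.

Q ≈ 5.65×10^5 W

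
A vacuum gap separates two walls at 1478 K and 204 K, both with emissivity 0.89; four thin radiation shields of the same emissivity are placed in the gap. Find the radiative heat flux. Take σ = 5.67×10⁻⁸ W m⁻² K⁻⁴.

Each of the 5 gaps contributes resistance (2/ε − 1) = 2/0.89 − 1 = 1.247; total = 6.236.
q = σ(T₁⁴ − T₂⁴) / 6.236 = 5.67×10⁻⁸ × 4.77×10^12 / 6.236 = 43400 W/m².

q ≈ 43400 W/m²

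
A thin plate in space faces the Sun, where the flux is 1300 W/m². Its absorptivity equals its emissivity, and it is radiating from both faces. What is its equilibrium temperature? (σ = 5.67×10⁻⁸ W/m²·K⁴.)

T ≈ 327 K

Absorbed flux αS = emitted flux 2εσT⁴ per unit area; with α = ε this gives T = (S/2σ)^(1/4).
T = (1300 / (2 × 5.67×10⁻⁸))^(1/4) = (1.15×10^10)^(1/4).
T = 327 K.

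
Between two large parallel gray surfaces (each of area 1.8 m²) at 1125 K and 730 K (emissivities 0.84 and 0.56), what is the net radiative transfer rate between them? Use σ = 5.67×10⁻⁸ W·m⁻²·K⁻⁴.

For two large parallel gray plates, q = σ(T₁⁴ − T₂⁴) / (1/ε₁ + 1/ε₂ − 1).
1/ε₁ + 1/ε₂ − 1 = 1/0.84 + 1/0.56 − 1 = 1.976.
T₁⁴ − T₂⁴ = 1.60×10^12 − 2.84×10^11 = 1.32×10^12 K⁴.
q = 5.67×10⁻⁸ × 1.32×10^12 / 1.976 = 37800 W/m².
Q = q·A = 37800 × 1.8 = 68100 W.

Q ≈ 68100 W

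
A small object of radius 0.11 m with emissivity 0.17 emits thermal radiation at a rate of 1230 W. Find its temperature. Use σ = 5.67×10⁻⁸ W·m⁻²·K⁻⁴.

A = 4πr² = 4π × (0.11)² = 0.152 m².
From P = εσAT⁴, T = (P / εσA)^(1/4) = (1230 / (0.17 × 5.67×10⁻⁸ × 0.152))^(1/4).
T = (8.39×10^11)^(1/4) = 957 K.

T ≈ 957 K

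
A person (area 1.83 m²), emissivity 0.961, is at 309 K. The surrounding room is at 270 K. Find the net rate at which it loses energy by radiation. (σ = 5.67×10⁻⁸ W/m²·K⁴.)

Q = εσA(T⁴ − T_s⁴). T⁴ − T_s⁴ = (309)⁴ − (270)⁴ = 9.12×10^9 − 5.31×10^9 = 3.80×10^9 K⁴.
Q = 0.961 × 5.67×10⁻⁸ × 1.83 × 3.80×10^9 = 379 W.

Q ≈ 379 W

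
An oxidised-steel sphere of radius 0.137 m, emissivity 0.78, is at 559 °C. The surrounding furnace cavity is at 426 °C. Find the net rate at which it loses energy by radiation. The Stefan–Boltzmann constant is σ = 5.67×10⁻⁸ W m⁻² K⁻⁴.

Q ≈ 2510 W

A = 4πr² = 4π × (0.137)² = 0.236 m².
Convert: 559 °C = 832 K; 426 °C = 699 K.
Q = εσA(T⁴ − T_s⁴). T⁴ − T_s⁴ = (832)⁴ − (699)⁴ = 4.79×10^11 − 2.39×10^11 = 2.40×10^11 K⁴.
Q = 0.78 × 5.67×10⁻⁸ × 0.236 × 2.40×10^11 = 2510 W.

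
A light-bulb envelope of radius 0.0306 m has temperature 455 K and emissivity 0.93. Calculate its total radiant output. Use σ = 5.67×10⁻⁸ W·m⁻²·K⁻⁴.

P ≈ 26.6 W

A = 4πr² = 4π × (0.0306)² = 0.0118 m².
Stefan–Boltzmann: P = εσAT⁴ = 0.93 × 5.67×10⁻⁸ × 0.0118 × (455)⁴ = 0.93 × 5.67×10⁻⁸ × 0.0118 × 4.29×10^10.
P = 26.6 W.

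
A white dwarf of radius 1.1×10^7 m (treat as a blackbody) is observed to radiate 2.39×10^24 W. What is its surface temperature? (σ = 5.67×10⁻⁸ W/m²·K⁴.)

A = 4πr² = 4π × (1.1×10^7)² = 1.52×10^15 m².
From P = σAT⁴, T = (P / σA)^(1/4) = (2.39×10^24 / (5.67×10⁻⁸ × 1.52×10^15))^(1/4).
T = (2.77×10^16)^(1/4) = 12900 K.

T ≈ 12900 K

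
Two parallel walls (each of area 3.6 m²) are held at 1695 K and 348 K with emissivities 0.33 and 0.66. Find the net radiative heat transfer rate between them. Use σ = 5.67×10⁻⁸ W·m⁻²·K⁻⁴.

For two large parallel gray plates, q = σ(T₁⁴ − T₂⁴) / (1/ε₁ + 1/ε₂ − 1).
1/ε₁ + 1/ε₂ − 1 = 1/0.33 + 1/0.66 − 1 = 3.545.
T₁⁴ − T₂⁴ = 8.25×10^12 − 1.47×10^10 = 8.24×10^12 K⁴.
q = 5.67×10⁻⁸ × 8.24×10^12 / 3.545 = 1.32×10^5 W/m².
Q = q·A = 1.32×10^5 × 3.6 = 4.74×10^5 W.

Q ≈ 4.74×10^5 W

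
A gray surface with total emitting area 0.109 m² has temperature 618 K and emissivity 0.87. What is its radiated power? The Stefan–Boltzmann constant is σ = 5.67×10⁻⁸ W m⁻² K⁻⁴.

P = εσAT⁴ = 0.87 × 5.67×10⁻⁸ × 0.109 × (618)⁴ = 0.87 × 5.67×10⁻⁸ × 0.109 × 1.46×10^11.
P = 784 W.

P ≈ 784 W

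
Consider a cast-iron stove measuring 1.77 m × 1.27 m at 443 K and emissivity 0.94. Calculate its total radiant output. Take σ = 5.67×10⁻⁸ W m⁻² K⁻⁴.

P ≈ 4610 W

A = 1.77 × 1.27 = 2.25 m².
P = εσAT⁴ = 0.94 × 5.67×10⁻⁸ × 2.25 × (443)⁴ = 0.94 × 5.67×10⁻⁸ × 2.25 × 3.85×10^10.
P = 4610 W.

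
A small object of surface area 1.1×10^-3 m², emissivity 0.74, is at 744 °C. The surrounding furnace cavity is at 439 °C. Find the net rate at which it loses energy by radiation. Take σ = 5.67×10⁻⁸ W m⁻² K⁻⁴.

Convert: 744 °C = 1017 K; 439 °C = 712 K.
Q = εσA(T⁴ − T_s⁴). T⁴ − T_s⁴ = (1017)⁴ − (712)⁴ = 1.07×10^12 − 2.57×10^11 = 8.13×10^11 K⁴.
Q = 0.74 × 5.67×10⁻⁸ × 1.10×10^-3 × 8.13×10^11 = 37.5 W.

Q ≈ 37.5 W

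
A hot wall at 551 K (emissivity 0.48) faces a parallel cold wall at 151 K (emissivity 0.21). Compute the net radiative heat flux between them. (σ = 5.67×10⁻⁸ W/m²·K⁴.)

q ≈ 889 W/m²

For two large parallel gray plates, q = σ(T₁⁴ − T₂⁴) / (1/ε₁ + 1/ε₂ − 1).
1/ε₁ + 1/ε₂ − 1 = 1/0.48 + 1/0.21 − 1 = 5.845.
T₁⁴ − T₂⁴ = 9.22×10^10 − 5.20×10^8 = 9.17×10^10 K⁴.
q = 5.67×10⁻⁸ × 9.17×10^10 / 5.845 = 889 W/m².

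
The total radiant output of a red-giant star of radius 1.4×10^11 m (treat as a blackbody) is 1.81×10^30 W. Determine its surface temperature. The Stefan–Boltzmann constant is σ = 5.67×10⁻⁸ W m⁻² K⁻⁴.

A = 4πr² = 4π × (1.4×10^11)² = 2.46×10^23 m².
From P = σAT⁴, T = (P / σA)^(1/4) = (1.81×10^30 / (5.67×10⁻⁸ × 2.46×10^23))^(1/4).
T = (1.30×10^14)^(1/4) = 3370 K.

T ≈ 3370 K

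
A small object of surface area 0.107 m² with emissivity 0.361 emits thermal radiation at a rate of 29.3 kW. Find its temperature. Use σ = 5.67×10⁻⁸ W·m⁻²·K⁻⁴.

From P = εσAT⁴, T = (P / εσA)^(1/4) = (29300 / (0.361 × 5.67×10⁻⁸ × 0.107))^(1/4).
T = (1.34×10^13)^(1/4) = 1910 K.

T ≈ 1910 K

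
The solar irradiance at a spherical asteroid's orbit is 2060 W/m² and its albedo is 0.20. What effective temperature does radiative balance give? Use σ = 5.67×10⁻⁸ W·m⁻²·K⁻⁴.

Power absorbed = (1−a)S·πR²; power emitted = 4πR²σT⁴. Equating and cancelling πR²:
T = ((1−a)S / 4σ)^(1/4) = (1650 / (4 × 5.67×10⁻⁸))^(1/4) = (7.27×10^9)^(1/4).
T = 292 K.

T ≈ 292 K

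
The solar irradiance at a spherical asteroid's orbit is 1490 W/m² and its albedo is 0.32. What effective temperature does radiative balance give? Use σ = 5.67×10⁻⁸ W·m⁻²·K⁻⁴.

Power absorbed = (1−a)S·πR²; power emitted = 4πR²σT⁴. Equating and cancelling πR²:
T = ((1−a)S / 4σ)^(1/4) = (1010 / (4 × 5.67×10⁻⁸))^(1/4) = (4.47×10^9)^(1/4).
T = 259 K.

T ≈ 259 K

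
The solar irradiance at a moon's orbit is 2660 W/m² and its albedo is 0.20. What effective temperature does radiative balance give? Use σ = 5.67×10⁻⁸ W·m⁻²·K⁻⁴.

T ≈ 311 K

Power absorbed = (1−a)S·πR²; power emitted = 4πR²σT⁴. Equating and cancelling πR²:
T = ((1−a)S / 4σ)^(1/4) = (2130 / (4 × 5.67×10⁻⁸))^(1/4) = (9.38×10^9)^(1/4).
T = 311 K.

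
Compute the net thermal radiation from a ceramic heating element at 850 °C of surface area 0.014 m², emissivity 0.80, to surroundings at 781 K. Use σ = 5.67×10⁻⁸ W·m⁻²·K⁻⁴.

Convert: 850 °C = 1123 K.
Q = εσA(T⁴ − T_s⁴). T⁴ − T_s⁴ = (1123)⁴ − (781)⁴ = 1.59×10^12 − 3.72×10^11 = 1.22×10^12 K⁴.
Q = 0.80 × 5.67×10⁻⁸ × 0.0140 × 1.22×10^12 = 774 W.

Q ≈ 774 W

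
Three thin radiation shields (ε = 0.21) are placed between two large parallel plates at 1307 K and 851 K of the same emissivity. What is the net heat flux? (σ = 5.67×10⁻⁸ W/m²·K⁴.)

Each of the 4 gaps contributes resistance (2/ε − 1) = 2/0.21 − 1 = 8.524; total = 34.10.
q = σ(T₁⁴ − T₂⁴) / 34.10 = 5.67×10⁻⁸ × 2.39×10^12 / 34.10 = 3980 W/m².

q ≈ 3980 W/m²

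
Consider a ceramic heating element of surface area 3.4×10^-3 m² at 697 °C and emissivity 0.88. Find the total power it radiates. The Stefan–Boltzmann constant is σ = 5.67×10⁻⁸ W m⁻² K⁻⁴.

697 °C = 970 K.
Stefan–Boltzmann: P = εσAT⁴ = 0.88 × 5.67×10⁻⁸ × 3.40×10^-3 × (970)⁴ = 0.88 × 5.67×10⁻⁸ × 3.40×10^-3 × 8.85×10^11.
P = 150 W.

P ≈ 150 W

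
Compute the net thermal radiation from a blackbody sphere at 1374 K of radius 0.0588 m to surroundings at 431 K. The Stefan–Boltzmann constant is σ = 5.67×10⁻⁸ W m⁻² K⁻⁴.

A = 4πr² = 4π × (0.0588)² = 0.0434 m².
Q = σA(T⁴ − T_s⁴). T⁴ − T_s⁴ = (1374)⁴ − (431)⁴ = 3.56×10^12 − 3.45×10^10 = 3.53×10^12 K⁴.
Q = 5.67×10⁻⁸ × 0.0434 × 3.53×10^12 = 8690 W.

Q ≈ 8690 W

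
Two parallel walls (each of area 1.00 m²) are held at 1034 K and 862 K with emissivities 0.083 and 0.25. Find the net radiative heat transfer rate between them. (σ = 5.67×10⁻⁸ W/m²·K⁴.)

Q ≈ 2230 W

For two large parallel gray plates, q = σ(T₁⁴ − T₂⁴) / (1/ε₁ + 1/ε₂ − 1).
1/ε₁ + 1/ε₂ − 1 = 1/0.083 + 1/0.25 − 1 = 15.05.
T₁⁴ − T₂⁴ = 1.14×10^12 − 5.52×10^11 = 5.91×10^11 K⁴.
q = 5.67×10⁻⁸ × 5.91×10^11 / 15.05 = 2230 W/m².
Q = q·A = 2230 × 1.00 = 2230 W.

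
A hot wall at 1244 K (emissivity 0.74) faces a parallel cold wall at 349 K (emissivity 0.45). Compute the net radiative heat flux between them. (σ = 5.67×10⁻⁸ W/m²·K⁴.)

For two large parallel gray plates, q = σ(T₁⁴ − T₂⁴) / (1/ε₁ + 1/ε₂ − 1).
1/ε₁ + 1/ε₂ − 1 = 1/0.74 + 1/0.45 − 1 = 2.574.
T₁⁴ − T₂⁴ = 2.39×10^12 − 1.48×10^10 = 2.38×10^12 K⁴.
q = 5.67×10⁻⁸ × 2.38×10^12 / 2.574 = 52400 W/m².

q ≈ 52400 W/m²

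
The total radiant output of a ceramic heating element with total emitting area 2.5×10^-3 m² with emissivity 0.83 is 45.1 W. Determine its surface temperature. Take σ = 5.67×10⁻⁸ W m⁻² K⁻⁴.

From P = εσAT⁴, T = (P / εσA)^(1/4) = (45.1 / (0.83 × 5.67×10⁻⁸ × 2.50×10^-3))^(1/4).
T = (3.83×10^11)^(1/4) = 787 K.

T ≈ 787 K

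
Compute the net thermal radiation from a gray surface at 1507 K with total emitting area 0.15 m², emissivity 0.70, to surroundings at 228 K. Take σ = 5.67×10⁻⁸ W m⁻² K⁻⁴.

Q ≈ 30700 W

Q = εσA(T⁴ − T_s⁴). T⁴ − T_s⁴ = (1507)⁴ − (228)⁴ = 5.16×10^12 − 2.70×10^9 = 5.15×10^12 K⁴.
Q = 0.70 × 5.67×10⁻⁸ × 0.150 × 5.15×10^12 = 30700 W.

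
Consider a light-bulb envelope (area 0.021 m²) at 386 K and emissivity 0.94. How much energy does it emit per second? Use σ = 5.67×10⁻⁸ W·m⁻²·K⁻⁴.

P ≈ 24.8 W

P = εσAT⁴ = 0.94 × 5.67×10⁻⁸ × 0.0210 × (386)⁴ = 0.94 × 5.67×10⁻⁸ × 0.0210 × 2.22×10^10.
P = 24.8 W.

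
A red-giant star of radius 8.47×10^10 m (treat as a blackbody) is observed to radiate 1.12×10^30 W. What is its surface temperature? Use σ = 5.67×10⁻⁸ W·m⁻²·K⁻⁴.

A = 4πr² = 4π × (8.47×10^10)² = 9.02×10^22 m².
From P = σAT⁴, T = (P / σA)^(1/4) = (1.12×10^30 / (5.67×10⁻⁸ × 9.02×10^22))^(1/4).
T = (2.19×10^14)^(1/4) = 3850 K.

T ≈ 3850 K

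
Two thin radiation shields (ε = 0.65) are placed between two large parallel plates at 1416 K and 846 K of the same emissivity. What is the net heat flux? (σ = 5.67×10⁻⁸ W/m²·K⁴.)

q ≈ 31900 W/m²

Each of the 3 gaps contributes resistance (2/ε − 1) = 2/0.65 − 1 = 2.077; total = 6.231.
q = σ(T₁⁴ − T₂⁴) / 6.231 = 5.67×10⁻⁸ × 3.51×10^12 / 6.231 = 31900 W/m².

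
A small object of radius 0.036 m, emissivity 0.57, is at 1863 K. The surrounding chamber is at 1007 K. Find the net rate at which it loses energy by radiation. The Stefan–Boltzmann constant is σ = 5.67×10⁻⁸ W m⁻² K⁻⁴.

A = 4πr² = 4π × (0.036)² = 0.0163 m².
Q = εσA(T⁴ − T_s⁴). T⁴ − T_s⁴ = (1863)⁴ − (1007)⁴ = 1.20×10^13 − 1.03×10^12 = 1.10×10^13 K⁴.
Q = 0.57 × 5.67×10⁻⁸ × 0.0163 × 1.10×10^13 = 5800 W.

Q ≈ 5800 W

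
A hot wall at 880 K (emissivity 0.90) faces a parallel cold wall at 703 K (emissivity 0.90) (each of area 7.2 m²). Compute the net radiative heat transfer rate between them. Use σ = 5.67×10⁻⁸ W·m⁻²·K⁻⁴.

Q ≈ 1.19×10^5 W

For two large parallel gray plates, q = σ(T₁⁴ − T₂⁴) / (1/ε₁ + 1/ε₂ − 1).
1/ε₁ + 1/ε₂ − 1 = 1/0.90 + 1/0.90 − 1 = 1.222.
T₁⁴ − T₂⁴ = 6.00×10^11 − 2.44×10^11 = 3.55×10^11 K⁴.
q = 5.67×10⁻⁸ × 3.55×10^11 / 1.222 = 16500 W/m².
Q = q·A = 16500 × 7.2 = 1.19×10^5 W.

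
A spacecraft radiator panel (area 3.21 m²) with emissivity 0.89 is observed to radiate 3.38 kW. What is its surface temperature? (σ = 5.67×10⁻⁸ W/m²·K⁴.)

T ≈ 380 K

From P = εσAT⁴, T = (P / εσA)^(1/4) = (3380 / (0.89 × 5.67×10⁻⁸ × 3.21))^(1/4).
T = (2.09×10^10)^(1/4) = 380 K.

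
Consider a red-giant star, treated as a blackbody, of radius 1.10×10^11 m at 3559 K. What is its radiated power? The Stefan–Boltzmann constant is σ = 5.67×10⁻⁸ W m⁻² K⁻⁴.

A = 4πr² = 4π × (1.10×10^11)² = 1.52×10^23 m².
P = σAT⁴ = 5.67×10⁻⁸ × 1.52×10^23 × (3559)⁴ = 5.67×10⁻⁸ × 1.52×10^23 × 1.60×10^14.
P = 1.38×10^30 W.

P ≈ 1.38×10^30 W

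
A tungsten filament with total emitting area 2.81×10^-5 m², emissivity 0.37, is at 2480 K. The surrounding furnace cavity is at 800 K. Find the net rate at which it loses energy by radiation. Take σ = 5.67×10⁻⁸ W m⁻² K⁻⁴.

Q = εσA(T⁴ − T_s⁴). T⁴ − T_s⁴ = (2480)⁴ − (800)⁴ = 3.78×10^13 − 4.10×10^11 = 3.74×10^13 K⁴.
Q = 0.37 × 5.67×10⁻⁸ × 2.81×10^-5 × 3.74×10^13 = 22.1 W.

Q ≈ 22.1 W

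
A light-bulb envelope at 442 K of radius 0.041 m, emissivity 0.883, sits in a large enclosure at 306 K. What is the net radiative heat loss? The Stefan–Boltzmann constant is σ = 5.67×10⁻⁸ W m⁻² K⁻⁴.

A = 4πr² = 4π × (0.041)² = 0.0211 m².
Q = εσA(T⁴ − T_s⁴). T⁴ − T_s⁴ = (442)⁴ − (306)⁴ = 3.82×10^10 − 8.77×10^9 = 2.94×10^10 K⁴.
Q = 0.883 × 5.67×10⁻⁸ × 0.0211 × 2.94×10^10 = 31.1 W.

Q ≈ 31.1 W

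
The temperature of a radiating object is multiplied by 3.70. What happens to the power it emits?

P ∝ T⁴, so the power scales as (3.70)⁴ = 187.

factor ≈ 187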